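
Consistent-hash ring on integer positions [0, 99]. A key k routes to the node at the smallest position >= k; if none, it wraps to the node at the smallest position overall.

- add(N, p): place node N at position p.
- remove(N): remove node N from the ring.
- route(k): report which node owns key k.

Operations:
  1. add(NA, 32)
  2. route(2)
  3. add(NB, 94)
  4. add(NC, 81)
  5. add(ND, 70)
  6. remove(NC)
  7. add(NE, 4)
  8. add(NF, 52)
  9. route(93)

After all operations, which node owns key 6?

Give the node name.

Answer: NA

Derivation:
Op 1: add NA@32 -> ring=[32:NA]
Op 2: route key 2: smallest pos >= 2 is 32 -> NA
Op 3: add NB@94 -> ring=[32:NA,94:NB]
Op 4: add NC@81 -> ring=[32:NA,81:NC,94:NB]
Op 5: add ND@70 -> ring=[32:NA,70:ND,81:NC,94:NB]
Op 6: remove NC -> ring=[32:NA,70:ND,94:NB]
Op 7: add NE@4 -> ring=[4:NE,32:NA,70:ND,94:NB]
Op 8: add NF@52 -> ring=[4:NE,32:NA,52:NF,70:ND,94:NB]
Op 9: route key 93: smallest pos >= 93 is 94 -> NB
Final route key 6: smallest pos >= 6 is 32 -> NA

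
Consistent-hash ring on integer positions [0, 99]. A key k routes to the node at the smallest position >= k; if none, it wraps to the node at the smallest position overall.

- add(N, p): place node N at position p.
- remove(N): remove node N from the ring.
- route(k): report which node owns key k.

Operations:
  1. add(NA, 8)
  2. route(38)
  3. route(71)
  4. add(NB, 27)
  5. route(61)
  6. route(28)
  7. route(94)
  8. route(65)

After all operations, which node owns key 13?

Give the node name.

Op 1: add NA@8 -> ring=[8:NA]
Op 2: route key 38: none >= 38, wrap to smallest pos 8 -> NA
Op 3: route key 71: none >= 71, wrap to smallest pos 8 -> NA
Op 4: add NB@27 -> ring=[8:NA,27:NB]
Op 5: route key 61: none >= 61, wrap to smallest pos 8 -> NA
Op 6: route key 28: none >= 28, wrap to smallest pos 8 -> NA
Op 7: route key 94: none >= 94, wrap to smallest pos 8 -> NA
Op 8: route key 65: none >= 65, wrap to smallest pos 8 -> NA
Final route key 13: smallest pos >= 13 is 27 -> NB

Answer: NB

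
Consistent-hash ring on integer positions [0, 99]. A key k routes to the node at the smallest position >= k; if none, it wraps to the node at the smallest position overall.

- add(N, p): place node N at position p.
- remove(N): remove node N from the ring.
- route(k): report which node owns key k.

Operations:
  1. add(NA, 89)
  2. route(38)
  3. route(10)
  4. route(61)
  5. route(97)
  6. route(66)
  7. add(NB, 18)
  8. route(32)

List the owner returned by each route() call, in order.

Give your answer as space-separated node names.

Answer: NA NA NA NA NA NA

Derivation:
Op 1: add NA@89 -> ring=[89:NA]
Op 2: route key 38: smallest pos >= 38 is 89 -> NA
Op 3: route key 10: smallest pos >= 10 is 89 -> NA
Op 4: route key 61: smallest pos >= 61 is 89 -> NA
Op 5: route key 97: none >= 97, wrap to smallest pos 89 -> NA
Op 6: route key 66: smallest pos >= 66 is 89 -> NA
Op 7: add NB@18 -> ring=[18:NB,89:NA]
Op 8: route key 32: smallest pos >= 32 is 89 -> NA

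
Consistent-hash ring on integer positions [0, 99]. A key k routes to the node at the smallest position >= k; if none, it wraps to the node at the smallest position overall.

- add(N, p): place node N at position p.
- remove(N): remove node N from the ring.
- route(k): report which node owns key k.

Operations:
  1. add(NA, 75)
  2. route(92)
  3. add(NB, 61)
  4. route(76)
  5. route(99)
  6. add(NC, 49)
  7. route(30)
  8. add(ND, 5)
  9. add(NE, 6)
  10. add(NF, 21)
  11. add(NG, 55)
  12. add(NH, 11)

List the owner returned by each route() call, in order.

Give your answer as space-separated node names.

Answer: NA NB NB NC

Derivation:
Op 1: add NA@75 -> ring=[75:NA]
Op 2: route key 92: none >= 92, wrap to smallest pos 75 -> NA
Op 3: add NB@61 -> ring=[61:NB,75:NA]
Op 4: route key 76: none >= 76, wrap to smallest pos 61 -> NB
Op 5: route key 99: none >= 99, wrap to smallest pos 61 -> NB
Op 6: add NC@49 -> ring=[49:NC,61:NB,75:NA]
Op 7: route key 30: smallest pos >= 30 is 49 -> NC
Op 8: add ND@5 -> ring=[5:ND,49:NC,61:NB,75:NA]
Op 9: add NE@6 -> ring=[5:ND,6:NE,49:NC,61:NB,75:NA]
Op 10: add NF@21 -> ring=[5:ND,6:NE,21:NF,49:NC,61:NB,75:NA]
Op 11: add NG@55 -> ring=[5:ND,6:NE,21:NF,49:NC,55:NG,61:NB,75:NA]
Op 12: add NH@11 -> ring=[5:ND,6:NE,11:NH,21:NF,49:NC,55:NG,61:NB,75:NA]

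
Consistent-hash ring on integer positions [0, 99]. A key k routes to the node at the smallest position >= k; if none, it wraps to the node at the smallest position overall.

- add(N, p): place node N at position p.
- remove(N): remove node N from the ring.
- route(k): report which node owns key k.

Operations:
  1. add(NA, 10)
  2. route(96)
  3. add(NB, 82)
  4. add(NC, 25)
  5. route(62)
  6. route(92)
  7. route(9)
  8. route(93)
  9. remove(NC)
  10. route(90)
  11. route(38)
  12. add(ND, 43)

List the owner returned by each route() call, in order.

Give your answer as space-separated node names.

Op 1: add NA@10 -> ring=[10:NA]
Op 2: route key 96: none >= 96, wrap to smallest pos 10 -> NA
Op 3: add NB@82 -> ring=[10:NA,82:NB]
Op 4: add NC@25 -> ring=[10:NA,25:NC,82:NB]
Op 5: route key 62: smallest pos >= 62 is 82 -> NB
Op 6: route key 92: none >= 92, wrap to smallest pos 10 -> NA
Op 7: route key 9: smallest pos >= 9 is 10 -> NA
Op 8: route key 93: none >= 93, wrap to smallest pos 10 -> NA
Op 9: remove NC -> ring=[10:NA,82:NB]
Op 10: route key 90: none >= 90, wrap to smallest pos 10 -> NA
Op 11: route key 38: smallest pos >= 38 is 82 -> NB
Op 12: add ND@43 -> ring=[10:NA,43:ND,82:NB]

Answer: NA NB NA NA NA NA NB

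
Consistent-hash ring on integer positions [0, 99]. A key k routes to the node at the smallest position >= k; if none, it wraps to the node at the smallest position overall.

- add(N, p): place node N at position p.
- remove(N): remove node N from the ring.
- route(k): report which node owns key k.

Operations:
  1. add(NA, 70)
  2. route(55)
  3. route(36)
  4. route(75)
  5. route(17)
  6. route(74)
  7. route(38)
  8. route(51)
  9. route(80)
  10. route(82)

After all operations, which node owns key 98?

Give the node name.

Answer: NA

Derivation:
Op 1: add NA@70 -> ring=[70:NA]
Op 2: route key 55: smallest pos >= 55 is 70 -> NA
Op 3: route key 36: smallest pos >= 36 is 70 -> NA
Op 4: route key 75: none >= 75, wrap to smallest pos 70 -> NA
Op 5: route key 17: smallest pos >= 17 is 70 -> NA
Op 6: route key 74: none >= 74, wrap to smallest pos 70 -> NA
Op 7: route key 38: smallest pos >= 38 is 70 -> NA
Op 8: route key 51: smallest pos >= 51 is 70 -> NA
Op 9: route key 80: none >= 80, wrap to smallest pos 70 -> NA
Op 10: route key 82: none >= 82, wrap to smallest pos 70 -> NA
Final route key 98: none >= 98, wrap to smallest pos 70 -> NA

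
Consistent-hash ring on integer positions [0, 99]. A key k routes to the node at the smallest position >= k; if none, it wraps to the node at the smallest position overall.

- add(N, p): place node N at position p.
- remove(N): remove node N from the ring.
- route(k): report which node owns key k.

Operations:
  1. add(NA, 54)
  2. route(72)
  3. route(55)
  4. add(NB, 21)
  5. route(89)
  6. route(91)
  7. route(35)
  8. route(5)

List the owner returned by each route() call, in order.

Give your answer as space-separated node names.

Answer: NA NA NB NB NA NB

Derivation:
Op 1: add NA@54 -> ring=[54:NA]
Op 2: route key 72: none >= 72, wrap to smallest pos 54 -> NA
Op 3: route key 55: none >= 55, wrap to smallest pos 54 -> NA
Op 4: add NB@21 -> ring=[21:NB,54:NA]
Op 5: route key 89: none >= 89, wrap to smallest pos 21 -> NB
Op 6: route key 91: none >= 91, wrap to smallest pos 21 -> NB
Op 7: route key 35: smallest pos >= 35 is 54 -> NA
Op 8: route key 5: smallest pos >= 5 is 21 -> NB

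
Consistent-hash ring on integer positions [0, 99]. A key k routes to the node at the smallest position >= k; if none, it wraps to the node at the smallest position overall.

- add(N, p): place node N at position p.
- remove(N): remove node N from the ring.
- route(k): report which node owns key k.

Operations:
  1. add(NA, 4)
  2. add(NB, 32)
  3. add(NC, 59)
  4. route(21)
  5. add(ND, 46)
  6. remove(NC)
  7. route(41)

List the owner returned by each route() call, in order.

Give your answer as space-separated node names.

Op 1: add NA@4 -> ring=[4:NA]
Op 2: add NB@32 -> ring=[4:NA,32:NB]
Op 3: add NC@59 -> ring=[4:NA,32:NB,59:NC]
Op 4: route key 21: smallest pos >= 21 is 32 -> NB
Op 5: add ND@46 -> ring=[4:NA,32:NB,46:ND,59:NC]
Op 6: remove NC -> ring=[4:NA,32:NB,46:ND]
Op 7: route key 41: smallest pos >= 41 is 46 -> ND

Answer: NB ND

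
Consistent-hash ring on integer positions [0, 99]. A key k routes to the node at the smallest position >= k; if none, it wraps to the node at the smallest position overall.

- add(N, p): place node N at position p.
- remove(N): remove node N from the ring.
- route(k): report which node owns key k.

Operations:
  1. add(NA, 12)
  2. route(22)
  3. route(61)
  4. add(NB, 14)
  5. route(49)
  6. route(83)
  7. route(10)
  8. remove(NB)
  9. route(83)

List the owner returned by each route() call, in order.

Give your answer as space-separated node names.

Answer: NA NA NA NA NA NA

Derivation:
Op 1: add NA@12 -> ring=[12:NA]
Op 2: route key 22: none >= 22, wrap to smallest pos 12 -> NA
Op 3: route key 61: none >= 61, wrap to smallest pos 12 -> NA
Op 4: add NB@14 -> ring=[12:NA,14:NB]
Op 5: route key 49: none >= 49, wrap to smallest pos 12 -> NA
Op 6: route key 83: none >= 83, wrap to smallest pos 12 -> NA
Op 7: route key 10: smallest pos >= 10 is 12 -> NA
Op 8: remove NB -> ring=[12:NA]
Op 9: route key 83: none >= 83, wrap to smallest pos 12 -> NA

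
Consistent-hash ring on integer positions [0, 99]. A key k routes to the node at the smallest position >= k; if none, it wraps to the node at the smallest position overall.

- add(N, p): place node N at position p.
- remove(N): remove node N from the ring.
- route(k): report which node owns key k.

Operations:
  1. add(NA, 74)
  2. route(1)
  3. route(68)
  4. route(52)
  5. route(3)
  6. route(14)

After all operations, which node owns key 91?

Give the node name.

Answer: NA

Derivation:
Op 1: add NA@74 -> ring=[74:NA]
Op 2: route key 1: smallest pos >= 1 is 74 -> NA
Op 3: route key 68: smallest pos >= 68 is 74 -> NA
Op 4: route key 52: smallest pos >= 52 is 74 -> NA
Op 5: route key 3: smallest pos >= 3 is 74 -> NA
Op 6: route key 14: smallest pos >= 14 is 74 -> NA
Final route key 91: none >= 91, wrap to smallest pos 74 -> NA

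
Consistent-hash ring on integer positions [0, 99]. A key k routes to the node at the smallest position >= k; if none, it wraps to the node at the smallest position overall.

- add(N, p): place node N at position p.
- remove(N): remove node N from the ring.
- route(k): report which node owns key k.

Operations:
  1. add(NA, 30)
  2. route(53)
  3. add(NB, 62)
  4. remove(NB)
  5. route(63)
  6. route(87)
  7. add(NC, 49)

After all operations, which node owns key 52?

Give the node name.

Answer: NA

Derivation:
Op 1: add NA@30 -> ring=[30:NA]
Op 2: route key 53: none >= 53, wrap to smallest pos 30 -> NA
Op 3: add NB@62 -> ring=[30:NA,62:NB]
Op 4: remove NB -> ring=[30:NA]
Op 5: route key 63: none >= 63, wrap to smallest pos 30 -> NA
Op 6: route key 87: none >= 87, wrap to smallest pos 30 -> NA
Op 7: add NC@49 -> ring=[30:NA,49:NC]
Final route key 52: none >= 52, wrap to smallest pos 30 -> NA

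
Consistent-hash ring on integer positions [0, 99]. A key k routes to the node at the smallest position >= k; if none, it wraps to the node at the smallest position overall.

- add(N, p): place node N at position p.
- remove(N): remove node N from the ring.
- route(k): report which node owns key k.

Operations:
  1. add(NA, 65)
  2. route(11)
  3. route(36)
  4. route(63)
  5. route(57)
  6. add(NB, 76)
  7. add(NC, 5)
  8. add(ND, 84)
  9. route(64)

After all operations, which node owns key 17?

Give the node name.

Answer: NA

Derivation:
Op 1: add NA@65 -> ring=[65:NA]
Op 2: route key 11: smallest pos >= 11 is 65 -> NA
Op 3: route key 36: smallest pos >= 36 is 65 -> NA
Op 4: route key 63: smallest pos >= 63 is 65 -> NA
Op 5: route key 57: smallest pos >= 57 is 65 -> NA
Op 6: add NB@76 -> ring=[65:NA,76:NB]
Op 7: add NC@5 -> ring=[5:NC,65:NA,76:NB]
Op 8: add ND@84 -> ring=[5:NC,65:NA,76:NB,84:ND]
Op 9: route key 64: smallest pos >= 64 is 65 -> NA
Final route key 17: smallest pos >= 17 is 65 -> NA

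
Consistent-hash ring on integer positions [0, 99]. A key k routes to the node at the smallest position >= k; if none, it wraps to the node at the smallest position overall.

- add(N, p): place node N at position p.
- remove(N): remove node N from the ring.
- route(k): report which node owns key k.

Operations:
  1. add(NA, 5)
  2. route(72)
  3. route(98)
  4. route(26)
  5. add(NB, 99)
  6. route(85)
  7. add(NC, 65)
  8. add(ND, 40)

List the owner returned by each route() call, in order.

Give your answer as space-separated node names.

Op 1: add NA@5 -> ring=[5:NA]
Op 2: route key 72: none >= 72, wrap to smallest pos 5 -> NA
Op 3: route key 98: none >= 98, wrap to smallest pos 5 -> NA
Op 4: route key 26: none >= 26, wrap to smallest pos 5 -> NA
Op 5: add NB@99 -> ring=[5:NA,99:NB]
Op 6: route key 85: smallest pos >= 85 is 99 -> NB
Op 7: add NC@65 -> ring=[5:NA,65:NC,99:NB]
Op 8: add ND@40 -> ring=[5:NA,40:ND,65:NC,99:NB]

Answer: NA NA NA NB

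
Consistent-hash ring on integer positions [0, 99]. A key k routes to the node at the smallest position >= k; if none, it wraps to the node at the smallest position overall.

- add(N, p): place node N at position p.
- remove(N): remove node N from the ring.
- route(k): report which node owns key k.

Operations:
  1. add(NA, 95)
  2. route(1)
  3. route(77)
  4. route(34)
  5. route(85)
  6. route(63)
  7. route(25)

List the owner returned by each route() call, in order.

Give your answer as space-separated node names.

Op 1: add NA@95 -> ring=[95:NA]
Op 2: route key 1: smallest pos >= 1 is 95 -> NA
Op 3: route key 77: smallest pos >= 77 is 95 -> NA
Op 4: route key 34: smallest pos >= 34 is 95 -> NA
Op 5: route key 85: smallest pos >= 85 is 95 -> NA
Op 6: route key 63: smallest pos >= 63 is 95 -> NA
Op 7: route key 25: smallest pos >= 25 is 95 -> NA

Answer: NA NA NA NA NA NA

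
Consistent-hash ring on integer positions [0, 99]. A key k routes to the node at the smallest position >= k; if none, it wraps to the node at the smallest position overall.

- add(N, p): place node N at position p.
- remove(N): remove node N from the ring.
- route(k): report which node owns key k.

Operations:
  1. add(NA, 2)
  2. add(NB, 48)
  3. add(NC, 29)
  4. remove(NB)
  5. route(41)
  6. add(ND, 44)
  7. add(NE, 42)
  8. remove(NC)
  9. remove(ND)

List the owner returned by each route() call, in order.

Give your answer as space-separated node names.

Answer: NA

Derivation:
Op 1: add NA@2 -> ring=[2:NA]
Op 2: add NB@48 -> ring=[2:NA,48:NB]
Op 3: add NC@29 -> ring=[2:NA,29:NC,48:NB]
Op 4: remove NB -> ring=[2:NA,29:NC]
Op 5: route key 41: none >= 41, wrap to smallest pos 2 -> NA
Op 6: add ND@44 -> ring=[2:NA,29:NC,44:ND]
Op 7: add NE@42 -> ring=[2:NA,29:NC,42:NE,44:ND]
Op 8: remove NC -> ring=[2:NA,42:NE,44:ND]
Op 9: remove ND -> ring=[2:NA,42:NE]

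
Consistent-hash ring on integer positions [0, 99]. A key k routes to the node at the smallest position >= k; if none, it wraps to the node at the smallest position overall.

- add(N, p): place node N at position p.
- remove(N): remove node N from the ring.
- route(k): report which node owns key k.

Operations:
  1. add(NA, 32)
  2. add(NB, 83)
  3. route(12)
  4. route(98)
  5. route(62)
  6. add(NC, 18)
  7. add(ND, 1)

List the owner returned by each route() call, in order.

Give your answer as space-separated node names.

Op 1: add NA@32 -> ring=[32:NA]
Op 2: add NB@83 -> ring=[32:NA,83:NB]
Op 3: route key 12: smallest pos >= 12 is 32 -> NA
Op 4: route key 98: none >= 98, wrap to smallest pos 32 -> NA
Op 5: route key 62: smallest pos >= 62 is 83 -> NB
Op 6: add NC@18 -> ring=[18:NC,32:NA,83:NB]
Op 7: add ND@1 -> ring=[1:ND,18:NC,32:NA,83:NB]

Answer: NA NA NB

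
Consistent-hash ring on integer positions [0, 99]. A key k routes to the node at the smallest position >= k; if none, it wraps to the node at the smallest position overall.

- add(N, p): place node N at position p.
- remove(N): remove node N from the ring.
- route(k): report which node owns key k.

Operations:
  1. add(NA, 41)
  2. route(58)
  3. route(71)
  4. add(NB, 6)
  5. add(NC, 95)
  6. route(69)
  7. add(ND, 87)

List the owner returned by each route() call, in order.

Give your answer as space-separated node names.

Answer: NA NA NC

Derivation:
Op 1: add NA@41 -> ring=[41:NA]
Op 2: route key 58: none >= 58, wrap to smallest pos 41 -> NA
Op 3: route key 71: none >= 71, wrap to smallest pos 41 -> NA
Op 4: add NB@6 -> ring=[6:NB,41:NA]
Op 5: add NC@95 -> ring=[6:NB,41:NA,95:NC]
Op 6: route key 69: smallest pos >= 69 is 95 -> NC
Op 7: add ND@87 -> ring=[6:NB,41:NA,87:ND,95:NC]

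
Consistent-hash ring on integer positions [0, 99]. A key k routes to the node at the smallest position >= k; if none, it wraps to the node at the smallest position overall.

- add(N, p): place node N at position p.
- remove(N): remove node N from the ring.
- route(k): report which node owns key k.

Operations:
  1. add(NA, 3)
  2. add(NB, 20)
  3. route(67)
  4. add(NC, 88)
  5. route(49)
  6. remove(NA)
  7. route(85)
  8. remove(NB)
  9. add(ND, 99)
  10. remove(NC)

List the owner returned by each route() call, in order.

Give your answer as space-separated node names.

Answer: NA NC NC

Derivation:
Op 1: add NA@3 -> ring=[3:NA]
Op 2: add NB@20 -> ring=[3:NA,20:NB]
Op 3: route key 67: none >= 67, wrap to smallest pos 3 -> NA
Op 4: add NC@88 -> ring=[3:NA,20:NB,88:NC]
Op 5: route key 49: smallest pos >= 49 is 88 -> NC
Op 6: remove NA -> ring=[20:NB,88:NC]
Op 7: route key 85: smallest pos >= 85 is 88 -> NC
Op 8: remove NB -> ring=[88:NC]
Op 9: add ND@99 -> ring=[88:NC,99:ND]
Op 10: remove NC -> ring=[99:ND]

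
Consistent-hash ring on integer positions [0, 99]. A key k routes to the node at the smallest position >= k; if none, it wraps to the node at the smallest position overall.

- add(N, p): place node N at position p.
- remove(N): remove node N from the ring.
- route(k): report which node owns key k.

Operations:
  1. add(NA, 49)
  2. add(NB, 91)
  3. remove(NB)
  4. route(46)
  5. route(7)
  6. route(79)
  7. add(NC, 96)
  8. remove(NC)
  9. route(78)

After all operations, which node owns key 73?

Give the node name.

Op 1: add NA@49 -> ring=[49:NA]
Op 2: add NB@91 -> ring=[49:NA,91:NB]
Op 3: remove NB -> ring=[49:NA]
Op 4: route key 46: smallest pos >= 46 is 49 -> NA
Op 5: route key 7: smallest pos >= 7 is 49 -> NA
Op 6: route key 79: none >= 79, wrap to smallest pos 49 -> NA
Op 7: add NC@96 -> ring=[49:NA,96:NC]
Op 8: remove NC -> ring=[49:NA]
Op 9: route key 78: none >= 78, wrap to smallest pos 49 -> NA
Final route key 73: none >= 73, wrap to smallest pos 49 -> NA

Answer: NA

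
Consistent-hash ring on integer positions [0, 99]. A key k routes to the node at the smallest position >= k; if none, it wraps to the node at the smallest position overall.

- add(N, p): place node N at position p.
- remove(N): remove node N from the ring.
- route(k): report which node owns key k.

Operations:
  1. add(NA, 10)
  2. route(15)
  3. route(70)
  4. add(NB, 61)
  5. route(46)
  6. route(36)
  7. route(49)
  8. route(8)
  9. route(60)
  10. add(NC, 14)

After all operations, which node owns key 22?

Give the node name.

Answer: NB

Derivation:
Op 1: add NA@10 -> ring=[10:NA]
Op 2: route key 15: none >= 15, wrap to smallest pos 10 -> NA
Op 3: route key 70: none >= 70, wrap to smallest pos 10 -> NA
Op 4: add NB@61 -> ring=[10:NA,61:NB]
Op 5: route key 46: smallest pos >= 46 is 61 -> NB
Op 6: route key 36: smallest pos >= 36 is 61 -> NB
Op 7: route key 49: smallest pos >= 49 is 61 -> NB
Op 8: route key 8: smallest pos >= 8 is 10 -> NA
Op 9: route key 60: smallest pos >= 60 is 61 -> NB
Op 10: add NC@14 -> ring=[10:NA,14:NC,61:NB]
Final route key 22: smallest pos >= 22 is 61 -> NB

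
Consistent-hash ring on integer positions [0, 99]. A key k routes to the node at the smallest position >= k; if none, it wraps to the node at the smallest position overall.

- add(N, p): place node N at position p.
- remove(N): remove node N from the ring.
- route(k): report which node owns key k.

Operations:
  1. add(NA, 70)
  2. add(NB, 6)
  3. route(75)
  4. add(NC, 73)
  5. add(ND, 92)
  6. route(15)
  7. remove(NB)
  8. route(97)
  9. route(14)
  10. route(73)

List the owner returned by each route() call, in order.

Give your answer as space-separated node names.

Op 1: add NA@70 -> ring=[70:NA]
Op 2: add NB@6 -> ring=[6:NB,70:NA]
Op 3: route key 75: none >= 75, wrap to smallest pos 6 -> NB
Op 4: add NC@73 -> ring=[6:NB,70:NA,73:NC]
Op 5: add ND@92 -> ring=[6:NB,70:NA,73:NC,92:ND]
Op 6: route key 15: smallest pos >= 15 is 70 -> NA
Op 7: remove NB -> ring=[70:NA,73:NC,92:ND]
Op 8: route key 97: none >= 97, wrap to smallest pos 70 -> NA
Op 9: route key 14: smallest pos >= 14 is 70 -> NA
Op 10: route key 73: smallest pos >= 73 is 73 -> NC

Answer: NB NA NA NA NC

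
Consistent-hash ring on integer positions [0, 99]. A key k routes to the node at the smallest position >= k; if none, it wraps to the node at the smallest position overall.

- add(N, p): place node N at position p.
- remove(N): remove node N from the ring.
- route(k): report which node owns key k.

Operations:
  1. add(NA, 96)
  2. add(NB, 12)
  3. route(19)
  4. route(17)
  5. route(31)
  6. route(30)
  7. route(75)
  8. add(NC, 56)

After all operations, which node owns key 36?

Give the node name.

Answer: NC

Derivation:
Op 1: add NA@96 -> ring=[96:NA]
Op 2: add NB@12 -> ring=[12:NB,96:NA]
Op 3: route key 19: smallest pos >= 19 is 96 -> NA
Op 4: route key 17: smallest pos >= 17 is 96 -> NA
Op 5: route key 31: smallest pos >= 31 is 96 -> NA
Op 6: route key 30: smallest pos >= 30 is 96 -> NA
Op 7: route key 75: smallest pos >= 75 is 96 -> NA
Op 8: add NC@56 -> ring=[12:NB,56:NC,96:NA]
Final route key 36: smallest pos >= 36 is 56 -> NC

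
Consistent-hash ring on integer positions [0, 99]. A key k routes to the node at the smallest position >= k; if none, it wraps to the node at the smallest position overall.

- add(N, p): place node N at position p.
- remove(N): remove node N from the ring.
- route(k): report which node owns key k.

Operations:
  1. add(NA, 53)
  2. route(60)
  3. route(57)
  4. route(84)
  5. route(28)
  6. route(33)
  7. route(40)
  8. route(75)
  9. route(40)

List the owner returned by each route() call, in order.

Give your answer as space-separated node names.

Answer: NA NA NA NA NA NA NA NA

Derivation:
Op 1: add NA@53 -> ring=[53:NA]
Op 2: route key 60: none >= 60, wrap to smallest pos 53 -> NA
Op 3: route key 57: none >= 57, wrap to smallest pos 53 -> NA
Op 4: route key 84: none >= 84, wrap to smallest pos 53 -> NA
Op 5: route key 28: smallest pos >= 28 is 53 -> NA
Op 6: route key 33: smallest pos >= 33 is 53 -> NA
Op 7: route key 40: smallest pos >= 40 is 53 -> NA
Op 8: route key 75: none >= 75, wrap to smallest pos 53 -> NA
Op 9: route key 40: smallest pos >= 40 is 53 -> NA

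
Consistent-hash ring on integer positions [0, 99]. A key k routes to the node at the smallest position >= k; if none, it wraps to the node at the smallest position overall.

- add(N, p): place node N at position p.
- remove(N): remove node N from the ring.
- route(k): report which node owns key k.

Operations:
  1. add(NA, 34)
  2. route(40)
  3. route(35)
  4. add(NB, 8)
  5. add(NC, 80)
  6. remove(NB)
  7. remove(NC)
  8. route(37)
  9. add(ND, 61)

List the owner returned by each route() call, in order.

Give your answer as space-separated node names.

Answer: NA NA NA

Derivation:
Op 1: add NA@34 -> ring=[34:NA]
Op 2: route key 40: none >= 40, wrap to smallest pos 34 -> NA
Op 3: route key 35: none >= 35, wrap to smallest pos 34 -> NA
Op 4: add NB@8 -> ring=[8:NB,34:NA]
Op 5: add NC@80 -> ring=[8:NB,34:NA,80:NC]
Op 6: remove NB -> ring=[34:NA,80:NC]
Op 7: remove NC -> ring=[34:NA]
Op 8: route key 37: none >= 37, wrap to smallest pos 34 -> NA
Op 9: add ND@61 -> ring=[34:NA,61:ND]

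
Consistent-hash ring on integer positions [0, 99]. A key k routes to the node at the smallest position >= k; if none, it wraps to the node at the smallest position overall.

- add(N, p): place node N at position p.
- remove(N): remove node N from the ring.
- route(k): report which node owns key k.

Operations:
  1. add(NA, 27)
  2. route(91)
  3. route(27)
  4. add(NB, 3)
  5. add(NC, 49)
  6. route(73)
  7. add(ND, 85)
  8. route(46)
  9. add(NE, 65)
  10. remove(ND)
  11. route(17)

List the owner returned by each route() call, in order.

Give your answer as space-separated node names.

Op 1: add NA@27 -> ring=[27:NA]
Op 2: route key 91: none >= 91, wrap to smallest pos 27 -> NA
Op 3: route key 27: smallest pos >= 27 is 27 -> NA
Op 4: add NB@3 -> ring=[3:NB,27:NA]
Op 5: add NC@49 -> ring=[3:NB,27:NA,49:NC]
Op 6: route key 73: none >= 73, wrap to smallest pos 3 -> NB
Op 7: add ND@85 -> ring=[3:NB,27:NA,49:NC,85:ND]
Op 8: route key 46: smallest pos >= 46 is 49 -> NC
Op 9: add NE@65 -> ring=[3:NB,27:NA,49:NC,65:NE,85:ND]
Op 10: remove ND -> ring=[3:NB,27:NA,49:NC,65:NE]
Op 11: route key 17: smallest pos >= 17 is 27 -> NA

Answer: NA NA NB NC NA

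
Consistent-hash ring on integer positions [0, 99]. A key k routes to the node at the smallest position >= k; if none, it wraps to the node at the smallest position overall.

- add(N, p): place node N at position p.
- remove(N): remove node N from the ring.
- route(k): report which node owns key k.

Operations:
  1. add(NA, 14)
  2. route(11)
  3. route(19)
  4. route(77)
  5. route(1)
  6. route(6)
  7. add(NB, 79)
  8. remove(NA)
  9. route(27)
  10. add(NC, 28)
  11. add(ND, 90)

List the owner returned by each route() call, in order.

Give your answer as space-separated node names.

Op 1: add NA@14 -> ring=[14:NA]
Op 2: route key 11: smallest pos >= 11 is 14 -> NA
Op 3: route key 19: none >= 19, wrap to smallest pos 14 -> NA
Op 4: route key 77: none >= 77, wrap to smallest pos 14 -> NA
Op 5: route key 1: smallest pos >= 1 is 14 -> NA
Op 6: route key 6: smallest pos >= 6 is 14 -> NA
Op 7: add NB@79 -> ring=[14:NA,79:NB]
Op 8: remove NA -> ring=[79:NB]
Op 9: route key 27: smallest pos >= 27 is 79 -> NB
Op 10: add NC@28 -> ring=[28:NC,79:NB]
Op 11: add ND@90 -> ring=[28:NC,79:NB,90:ND]

Answer: NA NA NA NA NA NB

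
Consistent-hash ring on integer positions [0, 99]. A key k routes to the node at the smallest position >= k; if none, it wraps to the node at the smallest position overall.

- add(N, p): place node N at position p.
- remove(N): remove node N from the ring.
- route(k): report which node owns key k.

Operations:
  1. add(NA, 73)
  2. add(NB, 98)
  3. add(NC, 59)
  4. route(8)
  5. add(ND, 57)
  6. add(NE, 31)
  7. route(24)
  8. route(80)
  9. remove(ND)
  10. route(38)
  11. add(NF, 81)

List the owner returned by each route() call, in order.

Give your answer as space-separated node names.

Op 1: add NA@73 -> ring=[73:NA]
Op 2: add NB@98 -> ring=[73:NA,98:NB]
Op 3: add NC@59 -> ring=[59:NC,73:NA,98:NB]
Op 4: route key 8: smallest pos >= 8 is 59 -> NC
Op 5: add ND@57 -> ring=[57:ND,59:NC,73:NA,98:NB]
Op 6: add NE@31 -> ring=[31:NE,57:ND,59:NC,73:NA,98:NB]
Op 7: route key 24: smallest pos >= 24 is 31 -> NE
Op 8: route key 80: smallest pos >= 80 is 98 -> NB
Op 9: remove ND -> ring=[31:NE,59:NC,73:NA,98:NB]
Op 10: route key 38: smallest pos >= 38 is 59 -> NC
Op 11: add NF@81 -> ring=[31:NE,59:NC,73:NA,81:NF,98:NB]

Answer: NC NE NB NC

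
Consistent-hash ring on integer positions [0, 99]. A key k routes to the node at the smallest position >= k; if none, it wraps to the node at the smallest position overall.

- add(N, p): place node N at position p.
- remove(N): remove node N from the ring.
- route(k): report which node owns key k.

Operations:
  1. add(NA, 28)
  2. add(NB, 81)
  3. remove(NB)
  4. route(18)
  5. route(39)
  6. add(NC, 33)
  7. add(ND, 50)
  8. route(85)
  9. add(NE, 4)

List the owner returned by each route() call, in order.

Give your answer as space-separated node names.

Answer: NA NA NA

Derivation:
Op 1: add NA@28 -> ring=[28:NA]
Op 2: add NB@81 -> ring=[28:NA,81:NB]
Op 3: remove NB -> ring=[28:NA]
Op 4: route key 18: smallest pos >= 18 is 28 -> NA
Op 5: route key 39: none >= 39, wrap to smallest pos 28 -> NA
Op 6: add NC@33 -> ring=[28:NA,33:NC]
Op 7: add ND@50 -> ring=[28:NA,33:NC,50:ND]
Op 8: route key 85: none >= 85, wrap to smallest pos 28 -> NA
Op 9: add NE@4 -> ring=[4:NE,28:NA,33:NC,50:ND]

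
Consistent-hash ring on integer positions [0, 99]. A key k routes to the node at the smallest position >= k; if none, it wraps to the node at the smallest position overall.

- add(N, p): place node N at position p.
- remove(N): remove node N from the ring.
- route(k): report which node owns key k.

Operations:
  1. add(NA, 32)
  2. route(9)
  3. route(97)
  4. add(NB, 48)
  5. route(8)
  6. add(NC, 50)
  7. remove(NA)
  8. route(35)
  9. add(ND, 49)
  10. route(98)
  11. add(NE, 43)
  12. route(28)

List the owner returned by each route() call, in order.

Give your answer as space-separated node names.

Answer: NA NA NA NB NB NE

Derivation:
Op 1: add NA@32 -> ring=[32:NA]
Op 2: route key 9: smallest pos >= 9 is 32 -> NA
Op 3: route key 97: none >= 97, wrap to smallest pos 32 -> NA
Op 4: add NB@48 -> ring=[32:NA,48:NB]
Op 5: route key 8: smallest pos >= 8 is 32 -> NA
Op 6: add NC@50 -> ring=[32:NA,48:NB,50:NC]
Op 7: remove NA -> ring=[48:NB,50:NC]
Op 8: route key 35: smallest pos >= 35 is 48 -> NB
Op 9: add ND@49 -> ring=[48:NB,49:ND,50:NC]
Op 10: route key 98: none >= 98, wrap to smallest pos 48 -> NB
Op 11: add NE@43 -> ring=[43:NE,48:NB,49:ND,50:NC]
Op 12: route key 28: smallest pos >= 28 is 43 -> NE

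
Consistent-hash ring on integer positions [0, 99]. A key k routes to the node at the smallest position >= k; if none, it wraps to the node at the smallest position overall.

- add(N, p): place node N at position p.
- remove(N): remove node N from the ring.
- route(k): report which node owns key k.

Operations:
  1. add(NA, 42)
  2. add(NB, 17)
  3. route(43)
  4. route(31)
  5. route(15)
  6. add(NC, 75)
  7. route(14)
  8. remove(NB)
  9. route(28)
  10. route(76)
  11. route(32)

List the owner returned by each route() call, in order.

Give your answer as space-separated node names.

Op 1: add NA@42 -> ring=[42:NA]
Op 2: add NB@17 -> ring=[17:NB,42:NA]
Op 3: route key 43: none >= 43, wrap to smallest pos 17 -> NB
Op 4: route key 31: smallest pos >= 31 is 42 -> NA
Op 5: route key 15: smallest pos >= 15 is 17 -> NB
Op 6: add NC@75 -> ring=[17:NB,42:NA,75:NC]
Op 7: route key 14: smallest pos >= 14 is 17 -> NB
Op 8: remove NB -> ring=[42:NA,75:NC]
Op 9: route key 28: smallest pos >= 28 is 42 -> NA
Op 10: route key 76: none >= 76, wrap to smallest pos 42 -> NA
Op 11: route key 32: smallest pos >= 32 is 42 -> NA

Answer: NB NA NB NB NA NA NA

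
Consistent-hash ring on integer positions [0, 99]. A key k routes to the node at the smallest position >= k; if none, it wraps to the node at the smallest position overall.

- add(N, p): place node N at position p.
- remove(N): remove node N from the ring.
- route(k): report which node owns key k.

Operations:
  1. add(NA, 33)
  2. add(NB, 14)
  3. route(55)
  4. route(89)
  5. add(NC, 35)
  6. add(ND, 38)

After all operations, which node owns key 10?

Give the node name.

Op 1: add NA@33 -> ring=[33:NA]
Op 2: add NB@14 -> ring=[14:NB,33:NA]
Op 3: route key 55: none >= 55, wrap to smallest pos 14 -> NB
Op 4: route key 89: none >= 89, wrap to smallest pos 14 -> NB
Op 5: add NC@35 -> ring=[14:NB,33:NA,35:NC]
Op 6: add ND@38 -> ring=[14:NB,33:NA,35:NC,38:ND]
Final route key 10: smallest pos >= 10 is 14 -> NB

Answer: NB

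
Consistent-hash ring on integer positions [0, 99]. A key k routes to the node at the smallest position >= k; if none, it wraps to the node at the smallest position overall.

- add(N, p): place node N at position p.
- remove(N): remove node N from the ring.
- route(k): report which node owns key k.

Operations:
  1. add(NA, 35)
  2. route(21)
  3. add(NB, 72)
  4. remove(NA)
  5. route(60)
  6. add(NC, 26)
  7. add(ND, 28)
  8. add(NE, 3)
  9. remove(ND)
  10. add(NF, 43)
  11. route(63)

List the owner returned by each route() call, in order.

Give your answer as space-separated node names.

Op 1: add NA@35 -> ring=[35:NA]
Op 2: route key 21: smallest pos >= 21 is 35 -> NA
Op 3: add NB@72 -> ring=[35:NA,72:NB]
Op 4: remove NA -> ring=[72:NB]
Op 5: route key 60: smallest pos >= 60 is 72 -> NB
Op 6: add NC@26 -> ring=[26:NC,72:NB]
Op 7: add ND@28 -> ring=[26:NC,28:ND,72:NB]
Op 8: add NE@3 -> ring=[3:NE,26:NC,28:ND,72:NB]
Op 9: remove ND -> ring=[3:NE,26:NC,72:NB]
Op 10: add NF@43 -> ring=[3:NE,26:NC,43:NF,72:NB]
Op 11: route key 63: smallest pos >= 63 is 72 -> NB

Answer: NA NB NB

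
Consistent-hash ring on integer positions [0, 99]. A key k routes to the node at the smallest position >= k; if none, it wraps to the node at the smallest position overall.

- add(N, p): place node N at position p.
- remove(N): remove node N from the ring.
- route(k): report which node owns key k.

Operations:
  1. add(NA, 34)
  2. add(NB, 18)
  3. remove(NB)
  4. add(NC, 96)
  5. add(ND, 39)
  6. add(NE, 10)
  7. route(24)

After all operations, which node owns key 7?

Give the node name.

Answer: NE

Derivation:
Op 1: add NA@34 -> ring=[34:NA]
Op 2: add NB@18 -> ring=[18:NB,34:NA]
Op 3: remove NB -> ring=[34:NA]
Op 4: add NC@96 -> ring=[34:NA,96:NC]
Op 5: add ND@39 -> ring=[34:NA,39:ND,96:NC]
Op 6: add NE@10 -> ring=[10:NE,34:NA,39:ND,96:NC]
Op 7: route key 24: smallest pos >= 24 is 34 -> NA
Final route key 7: smallest pos >= 7 is 10 -> NE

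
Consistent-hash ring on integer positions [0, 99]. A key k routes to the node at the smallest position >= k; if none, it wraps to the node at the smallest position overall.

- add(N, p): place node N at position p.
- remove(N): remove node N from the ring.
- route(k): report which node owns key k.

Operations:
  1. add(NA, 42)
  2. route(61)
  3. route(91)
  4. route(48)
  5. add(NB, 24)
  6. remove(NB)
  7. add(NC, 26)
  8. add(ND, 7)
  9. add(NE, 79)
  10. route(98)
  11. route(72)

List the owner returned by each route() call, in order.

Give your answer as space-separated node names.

Answer: NA NA NA ND NE

Derivation:
Op 1: add NA@42 -> ring=[42:NA]
Op 2: route key 61: none >= 61, wrap to smallest pos 42 -> NA
Op 3: route key 91: none >= 91, wrap to smallest pos 42 -> NA
Op 4: route key 48: none >= 48, wrap to smallest pos 42 -> NA
Op 5: add NB@24 -> ring=[24:NB,42:NA]
Op 6: remove NB -> ring=[42:NA]
Op 7: add NC@26 -> ring=[26:NC,42:NA]
Op 8: add ND@7 -> ring=[7:ND,26:NC,42:NA]
Op 9: add NE@79 -> ring=[7:ND,26:NC,42:NA,79:NE]
Op 10: route key 98: none >= 98, wrap to smallest pos 7 -> ND
Op 11: route key 72: smallest pos >= 72 is 79 -> NE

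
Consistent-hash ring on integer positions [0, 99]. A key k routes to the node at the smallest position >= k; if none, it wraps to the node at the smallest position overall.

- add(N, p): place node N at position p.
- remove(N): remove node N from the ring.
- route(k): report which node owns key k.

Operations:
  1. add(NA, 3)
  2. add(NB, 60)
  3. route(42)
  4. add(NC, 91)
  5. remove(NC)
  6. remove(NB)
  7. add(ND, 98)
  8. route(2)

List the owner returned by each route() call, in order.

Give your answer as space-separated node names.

Answer: NB NA

Derivation:
Op 1: add NA@3 -> ring=[3:NA]
Op 2: add NB@60 -> ring=[3:NA,60:NB]
Op 3: route key 42: smallest pos >= 42 is 60 -> NB
Op 4: add NC@91 -> ring=[3:NA,60:NB,91:NC]
Op 5: remove NC -> ring=[3:NA,60:NB]
Op 6: remove NB -> ring=[3:NA]
Op 7: add ND@98 -> ring=[3:NA,98:ND]
Op 8: route key 2: smallest pos >= 2 is 3 -> NA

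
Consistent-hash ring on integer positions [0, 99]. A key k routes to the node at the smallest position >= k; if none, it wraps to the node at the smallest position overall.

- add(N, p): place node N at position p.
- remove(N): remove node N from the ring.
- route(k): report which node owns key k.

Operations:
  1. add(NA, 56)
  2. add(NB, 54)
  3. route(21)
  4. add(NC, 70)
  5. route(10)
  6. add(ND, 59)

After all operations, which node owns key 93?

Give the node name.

Answer: NB

Derivation:
Op 1: add NA@56 -> ring=[56:NA]
Op 2: add NB@54 -> ring=[54:NB,56:NA]
Op 3: route key 21: smallest pos >= 21 is 54 -> NB
Op 4: add NC@70 -> ring=[54:NB,56:NA,70:NC]
Op 5: route key 10: smallest pos >= 10 is 54 -> NB
Op 6: add ND@59 -> ring=[54:NB,56:NA,59:ND,70:NC]
Final route key 93: none >= 93, wrap to smallest pos 54 -> NB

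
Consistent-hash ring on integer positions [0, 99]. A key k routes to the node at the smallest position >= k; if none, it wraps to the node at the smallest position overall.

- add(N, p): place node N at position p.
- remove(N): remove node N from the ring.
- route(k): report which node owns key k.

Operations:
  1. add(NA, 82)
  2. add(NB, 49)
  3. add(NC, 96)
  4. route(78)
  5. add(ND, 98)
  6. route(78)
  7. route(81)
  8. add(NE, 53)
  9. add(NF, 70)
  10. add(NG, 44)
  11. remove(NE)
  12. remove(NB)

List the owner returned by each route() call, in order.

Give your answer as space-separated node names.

Op 1: add NA@82 -> ring=[82:NA]
Op 2: add NB@49 -> ring=[49:NB,82:NA]
Op 3: add NC@96 -> ring=[49:NB,82:NA,96:NC]
Op 4: route key 78: smallest pos >= 78 is 82 -> NA
Op 5: add ND@98 -> ring=[49:NB,82:NA,96:NC,98:ND]
Op 6: route key 78: smallest pos >= 78 is 82 -> NA
Op 7: route key 81: smallest pos >= 81 is 82 -> NA
Op 8: add NE@53 -> ring=[49:NB,53:NE,82:NA,96:NC,98:ND]
Op 9: add NF@70 -> ring=[49:NB,53:NE,70:NF,82:NA,96:NC,98:ND]
Op 10: add NG@44 -> ring=[44:NG,49:NB,53:NE,70:NF,82:NA,96:NC,98:ND]
Op 11: remove NE -> ring=[44:NG,49:NB,70:NF,82:NA,96:NC,98:ND]
Op 12: remove NB -> ring=[44:NG,70:NF,82:NA,96:NC,98:ND]

Answer: NA NA NA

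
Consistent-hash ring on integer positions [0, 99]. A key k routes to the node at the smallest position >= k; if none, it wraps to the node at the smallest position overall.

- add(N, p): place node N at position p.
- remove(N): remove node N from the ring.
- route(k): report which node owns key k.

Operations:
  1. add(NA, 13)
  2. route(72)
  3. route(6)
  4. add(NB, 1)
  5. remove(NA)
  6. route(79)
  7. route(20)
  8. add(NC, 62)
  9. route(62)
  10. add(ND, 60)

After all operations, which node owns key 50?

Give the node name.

Op 1: add NA@13 -> ring=[13:NA]
Op 2: route key 72: none >= 72, wrap to smallest pos 13 -> NA
Op 3: route key 6: smallest pos >= 6 is 13 -> NA
Op 4: add NB@1 -> ring=[1:NB,13:NA]
Op 5: remove NA -> ring=[1:NB]
Op 6: route key 79: none >= 79, wrap to smallest pos 1 -> NB
Op 7: route key 20: none >= 20, wrap to smallest pos 1 -> NB
Op 8: add NC@62 -> ring=[1:NB,62:NC]
Op 9: route key 62: smallest pos >= 62 is 62 -> NC
Op 10: add ND@60 -> ring=[1:NB,60:ND,62:NC]
Final route key 50: smallest pos >= 50 is 60 -> ND

Answer: ND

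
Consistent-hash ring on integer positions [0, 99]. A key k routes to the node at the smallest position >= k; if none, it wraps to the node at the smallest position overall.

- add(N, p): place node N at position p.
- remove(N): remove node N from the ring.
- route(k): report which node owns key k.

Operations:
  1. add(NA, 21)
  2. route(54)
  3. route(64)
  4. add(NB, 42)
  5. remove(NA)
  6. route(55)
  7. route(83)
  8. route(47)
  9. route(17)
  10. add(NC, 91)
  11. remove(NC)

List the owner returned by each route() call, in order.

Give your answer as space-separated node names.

Op 1: add NA@21 -> ring=[21:NA]
Op 2: route key 54: none >= 54, wrap to smallest pos 21 -> NA
Op 3: route key 64: none >= 64, wrap to smallest pos 21 -> NA
Op 4: add NB@42 -> ring=[21:NA,42:NB]
Op 5: remove NA -> ring=[42:NB]
Op 6: route key 55: none >= 55, wrap to smallest pos 42 -> NB
Op 7: route key 83: none >= 83, wrap to smallest pos 42 -> NB
Op 8: route key 47: none >= 47, wrap to smallest pos 42 -> NB
Op 9: route key 17: smallest pos >= 17 is 42 -> NB
Op 10: add NC@91 -> ring=[42:NB,91:NC]
Op 11: remove NC -> ring=[42:NB]

Answer: NA NA NB NB NB NB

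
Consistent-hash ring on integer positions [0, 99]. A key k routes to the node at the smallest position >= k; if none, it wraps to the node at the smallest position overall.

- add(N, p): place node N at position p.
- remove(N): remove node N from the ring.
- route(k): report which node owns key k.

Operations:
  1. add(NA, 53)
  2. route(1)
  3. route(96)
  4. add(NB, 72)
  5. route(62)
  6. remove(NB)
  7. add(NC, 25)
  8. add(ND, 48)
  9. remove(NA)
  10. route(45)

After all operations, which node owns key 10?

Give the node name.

Op 1: add NA@53 -> ring=[53:NA]
Op 2: route key 1: smallest pos >= 1 is 53 -> NA
Op 3: route key 96: none >= 96, wrap to smallest pos 53 -> NA
Op 4: add NB@72 -> ring=[53:NA,72:NB]
Op 5: route key 62: smallest pos >= 62 is 72 -> NB
Op 6: remove NB -> ring=[53:NA]
Op 7: add NC@25 -> ring=[25:NC,53:NA]
Op 8: add ND@48 -> ring=[25:NC,48:ND,53:NA]
Op 9: remove NA -> ring=[25:NC,48:ND]
Op 10: route key 45: smallest pos >= 45 is 48 -> ND
Final route key 10: smallest pos >= 10 is 25 -> NC

Answer: NC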